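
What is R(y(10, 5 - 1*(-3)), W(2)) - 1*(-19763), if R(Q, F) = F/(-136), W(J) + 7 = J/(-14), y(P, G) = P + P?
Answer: 9407213/476 ≈ 19763.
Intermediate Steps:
y(P, G) = 2*P
W(J) = -7 - J/14 (W(J) = -7 + J/(-14) = -7 + J*(-1/14) = -7 - J/14)
R(Q, F) = -F/136 (R(Q, F) = F*(-1/136) = -F/136)
R(y(10, 5 - 1*(-3)), W(2)) - 1*(-19763) = -(-7 - 1/14*2)/136 - 1*(-19763) = -(-7 - ⅐)/136 + 19763 = -1/136*(-50/7) + 19763 = 25/476 + 19763 = 9407213/476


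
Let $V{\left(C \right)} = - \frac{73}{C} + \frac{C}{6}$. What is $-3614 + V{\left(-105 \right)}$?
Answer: $- \frac{762469}{210} \approx -3630.8$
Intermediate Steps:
$V{\left(C \right)} = - \frac{73}{C} + \frac{C}{6}$ ($V{\left(C \right)} = - \frac{73}{C} + C \frac{1}{6} = - \frac{73}{C} + \frac{C}{6}$)
$-3614 + V{\left(-105 \right)} = -3614 + \left(- \frac{73}{-105} + \frac{1}{6} \left(-105\right)\right) = -3614 - \frac{3529}{210} = - \frac{762469}{210}$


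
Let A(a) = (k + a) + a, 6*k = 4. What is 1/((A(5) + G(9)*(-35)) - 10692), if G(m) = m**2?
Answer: -3/40549 ≈ -7.3984e-5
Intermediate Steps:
k = 2/3 (k = (1/6)*4 = 2/3 ≈ 0.66667)
A(a) = 2/3 + 2*a (A(a) = (2/3 + a) + a = 2/3 + 2*a)
1/((A(5) + G(9)*(-35)) - 10692) = 1/(((2/3 + 2*5) + 9**2*(-35)) - 10692) = 1/(((2/3 + 10) + 81*(-35)) - 10692) = 1/((32/3 - 2835) - 10692) = 1/(-8473/3 - 10692) = 1/(-40549/3) = -3/40549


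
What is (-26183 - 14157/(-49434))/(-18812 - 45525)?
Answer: 39221705/96376826 ≈ 0.40696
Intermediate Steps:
(-26183 - 14157/(-49434))/(-18812 - 45525) = (-26183 - 14157*(-1/49434))/(-64337) = (-26183 + 429/1498)*(-1/64337) = -39221705/1498*(-1/64337) = 39221705/96376826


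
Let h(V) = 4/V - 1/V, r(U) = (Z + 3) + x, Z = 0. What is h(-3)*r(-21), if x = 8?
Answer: -11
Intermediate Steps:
r(U) = 11 (r(U) = (0 + 3) + 8 = 3 + 8 = 11)
h(V) = 3/V
h(-3)*r(-21) = (3/(-3))*11 = (3*(-⅓))*11 = -1*11 = -11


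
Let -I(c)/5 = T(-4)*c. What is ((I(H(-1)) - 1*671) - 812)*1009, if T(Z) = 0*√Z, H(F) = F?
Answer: -1496347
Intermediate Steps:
T(Z) = 0
I(c) = 0 (I(c) = -0*c = -5*0 = 0)
((I(H(-1)) - 1*671) - 812)*1009 = ((0 - 1*671) - 812)*1009 = ((0 - 671) - 812)*1009 = (-671 - 812)*1009 = -1483*1009 = -1496347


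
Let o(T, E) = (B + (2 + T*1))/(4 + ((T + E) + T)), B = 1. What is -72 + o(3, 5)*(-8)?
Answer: -376/5 ≈ -75.200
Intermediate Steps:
o(T, E) = (3 + T)/(4 + E + 2*T) (o(T, E) = (1 + (2 + T*1))/(4 + ((T + E) + T)) = (1 + (2 + T))/(4 + ((E + T) + T)) = (3 + T)/(4 + (E + 2*T)) = (3 + T)/(4 + E + 2*T))
-72 + o(3, 5)*(-8) = -72 + ((3 + 3)/(4 + 5 + 2*3))*(-8) = -72 + (6/(4 + 5 + 6))*(-8) = -72 + (6/15)*(-8) = -72 + ((1/15)*6)*(-8) = -72 + (⅖)*(-8) = -72 - 16/5 = -376/5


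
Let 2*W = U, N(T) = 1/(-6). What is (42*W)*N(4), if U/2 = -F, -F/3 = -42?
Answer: 882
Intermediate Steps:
F = 126 (F = -3*(-42) = 126)
U = -252 (U = 2*(-1*126) = 2*(-126) = -252)
N(T) = -⅙
W = -126 (W = (½)*(-252) = -126)
(42*W)*N(4) = (42*(-126))*(-⅙) = -5292*(-⅙) = 882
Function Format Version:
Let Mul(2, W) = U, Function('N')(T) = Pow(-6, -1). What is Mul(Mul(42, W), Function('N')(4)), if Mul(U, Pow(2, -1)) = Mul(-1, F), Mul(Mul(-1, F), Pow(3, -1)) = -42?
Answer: 882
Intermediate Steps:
F = 126 (F = Mul(-3, -42) = 126)
U = -252 (U = Mul(2, Mul(-1, 126)) = Mul(2, -126) = -252)
Function('N')(T) = Rational(-1, 6)
W = -126 (W = Mul(Rational(1, 2), -252) = -126)
Mul(Mul(42, W), Function('N')(4)) = Mul(Mul(42, -126), Rational(-1, 6)) = Mul(-5292, Rational(-1, 6)) = 882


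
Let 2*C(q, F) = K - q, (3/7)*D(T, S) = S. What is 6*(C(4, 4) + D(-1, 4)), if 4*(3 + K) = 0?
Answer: 35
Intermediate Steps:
K = -3 (K = -3 + (1/4)*0 = -3 + 0 = -3)
D(T, S) = 7*S/3
C(q, F) = -3/2 - q/2 (C(q, F) = (-3 - q)/2 = -3/2 - q/2)
6*(C(4, 4) + D(-1, 4)) = 6*((-3/2 - 1/2*4) + (7/3)*4) = 6*((-3/2 - 2) + 28/3) = 6*(-7/2 + 28/3) = 6*(35/6) = 35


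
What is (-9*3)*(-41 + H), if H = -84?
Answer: 3375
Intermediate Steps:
(-9*3)*(-41 + H) = (-9*3)*(-41 - 84) = -27*(-125) = 3375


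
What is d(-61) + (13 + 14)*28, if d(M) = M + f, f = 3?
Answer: 698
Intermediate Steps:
d(M) = 3 + M (d(M) = M + 3 = 3 + M)
d(-61) + (13 + 14)*28 = (3 - 61) + (13 + 14)*28 = -58 + 27*28 = -58 + 756 = 698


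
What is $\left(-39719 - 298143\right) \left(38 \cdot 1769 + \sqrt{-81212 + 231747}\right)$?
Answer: $-22711759364 - 337862 \sqrt{150535} \approx -2.2843 \cdot 10^{10}$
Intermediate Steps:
$\left(-39719 - 298143\right) \left(38 \cdot 1769 + \sqrt{-81212 + 231747}\right) = - 337862 \left(67222 + \sqrt{150535}\right) = -22711759364 - 337862 \sqrt{150535}$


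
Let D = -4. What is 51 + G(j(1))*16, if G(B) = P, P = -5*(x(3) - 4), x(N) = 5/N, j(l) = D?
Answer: 713/3 ≈ 237.67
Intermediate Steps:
j(l) = -4
P = 35/3 (P = -5*(5/3 - 4) = -5*(-7/3) = 35/3 ≈ 11.667)
G(B) = 35/3
51 + G(j(1))*16 = 51 + (35/3)*16 = 51 + 560/3 = 713/3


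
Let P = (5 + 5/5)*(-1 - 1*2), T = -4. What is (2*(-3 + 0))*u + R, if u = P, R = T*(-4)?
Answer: 124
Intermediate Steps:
R = 16 (R = -4*(-4) = 16)
P = -18 (P = (5 + 5*(1/5))*(-1 - 2) = (5 + 1)*(-3) = 6*(-3) = -18)
u = -18
(2*(-3 + 0))*u + R = (2*(-3 + 0))*(-18) + 16 = (2*(-3))*(-18) + 16 = -6*(-18) + 16 = 108 + 16 = 124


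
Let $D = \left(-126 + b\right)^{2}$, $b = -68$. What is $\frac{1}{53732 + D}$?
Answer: $\frac{1}{91368} \approx 1.0945 \cdot 10^{-5}$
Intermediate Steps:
$D = 37636$ ($D = \left(-126 - 68\right)^{2} = \left(-194\right)^{2} = 37636$)
$\frac{1}{53732 + D} = \frac{1}{53732 + 37636} = \frac{1}{91368}$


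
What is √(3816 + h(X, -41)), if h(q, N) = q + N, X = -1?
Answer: √3774 ≈ 61.433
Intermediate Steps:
h(q, N) = N + q
√(3816 + h(X, -41)) = √(3816 + (-41 - 1)) = √(3816 - 42) = √3774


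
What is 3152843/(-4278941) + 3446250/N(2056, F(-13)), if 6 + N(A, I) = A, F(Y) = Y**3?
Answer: 294796741862/175436581 ≈ 1680.4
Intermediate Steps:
N(A, I) = -6 + A
3152843/(-4278941) + 3446250/N(2056, F(-13)) = 3152843/(-4278941) + 3446250/(-6 + 2056) = 3152843*(-1/4278941) + 3446250/2050 = -3152843/4278941 + 3446250*(1/2050) = -3152843/4278941 + 68925/41 = 294796741862/175436581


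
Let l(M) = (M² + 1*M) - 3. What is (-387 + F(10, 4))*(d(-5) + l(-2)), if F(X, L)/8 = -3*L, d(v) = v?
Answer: 2898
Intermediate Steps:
F(X, L) = -24*L (F(X, L) = 8*(-3*L) = -24*L)
l(M) = -3 + M + M² (l(M) = (M² + M) - 3 = (M + M²) - 3 = -3 + M + M²)
(-387 + F(10, 4))*(d(-5) + l(-2)) = (-387 - 24*4)*(-5 + (-3 - 2 + (-2)²)) = (-387 - 96)*(-5 + (-3 - 2 + 4)) = -483*(-5 - 1) = -483*(-6) = 2898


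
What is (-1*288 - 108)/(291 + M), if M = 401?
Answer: -99/173 ≈ -0.57225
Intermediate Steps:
(-1*288 - 108)/(291 + M) = (-1*288 - 108)/(291 + 401) = (-288 - 108)/692 = -396*1/692 = -99/173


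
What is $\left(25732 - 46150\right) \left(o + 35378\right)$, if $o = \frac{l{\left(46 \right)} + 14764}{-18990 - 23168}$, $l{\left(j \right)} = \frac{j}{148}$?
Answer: $- \frac{1126740490712553}{1559846} \approx -7.2234 \cdot 10^{8}$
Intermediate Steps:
$l{\left(j \right)} = \frac{j}{148}$ ($l{\left(j \right)} = j \frac{1}{148} = \frac{j}{148}$)
$o = - \frac{1092559}{3119692}$ ($o = \frac{\frac{1}{148} \cdot 46 + 14764}{-18990 - 23168} = \frac{\frac{23}{74} + 14764}{-42158} = \frac{1092559}{74} \left(- \frac{1}{42158}\right) = - \frac{1092559}{3119692} \approx -0.35021$)
$\left(25732 - 46150\right) \left(o + 35378\right) = \left(25732 - 46150\right) \left(- \frac{1092559}{3119692} + 35378\right) = \left(-20418\right) \frac{110367371017}{3119692} = - \frac{1126740490712553}{1559846}$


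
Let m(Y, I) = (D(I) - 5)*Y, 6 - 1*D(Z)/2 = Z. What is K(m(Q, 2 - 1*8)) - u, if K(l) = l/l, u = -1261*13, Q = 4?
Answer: 16394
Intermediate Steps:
D(Z) = 12 - 2*Z
u = -16393
m(Y, I) = Y*(7 - 2*I) (m(Y, I) = ((12 - 2*I) - 5)*Y = (7 - 2*I)*Y = Y*(7 - 2*I))
K(l) = 1
K(m(Q, 2 - 1*8)) - u = 1 - 1*(-16393) = 1 + 16393 = 16394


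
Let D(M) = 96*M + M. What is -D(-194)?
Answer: 18818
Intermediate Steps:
D(M) = 97*M
-D(-194) = -97*(-194) = -1*(-18818) = 18818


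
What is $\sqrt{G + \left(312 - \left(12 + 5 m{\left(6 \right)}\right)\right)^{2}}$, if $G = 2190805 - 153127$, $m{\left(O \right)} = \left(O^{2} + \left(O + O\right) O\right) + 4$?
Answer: $\sqrt{2105278} \approx 1451.0$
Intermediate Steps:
$m{\left(O \right)} = 4 + 3 O^{2}$ ($m{\left(O \right)} = \left(O^{2} + 2 O O\right) + 4 = \left(O^{2} + 2 O^{2}\right) + 4 = 3 O^{2} + 4 = 4 + 3 O^{2}$)
$G = 2037678$
$\sqrt{G + \left(312 - \left(12 + 5 m{\left(6 \right)}\right)\right)^{2}} = \sqrt{2037678 + \left(312 - \left(12 + 5 \left(4 + 3 \cdot 6^{2}\right)\right)\right)^{2}} = \sqrt{2037678 + \left(312 - \left(12 + 5 \left(4 + 3 \cdot 36\right)\right)\right)^{2}} = \sqrt{2037678 + \left(312 - \left(12 + 5 \left(4 + 108\right)\right)\right)^{2}} = \sqrt{2037678 + \left(312 - 572\right)^{2}} = \sqrt{2037678 + \left(-260\right)^{2}} = \sqrt{2037678 + 67600} = \sqrt{2105278}$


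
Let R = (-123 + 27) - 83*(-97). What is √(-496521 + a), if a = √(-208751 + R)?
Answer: √(-496521 + 2*I*√50199) ≈ 0.318 + 704.64*I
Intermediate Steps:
R = 7955 (R = -96 + 8051 = 7955)
a = 2*I*√50199 (a = √(-208751 + 7955) = √(-200796) = 2*I*√50199 ≈ 448.1*I)
√(-496521 + a) = √(-496521 + 2*I*√50199)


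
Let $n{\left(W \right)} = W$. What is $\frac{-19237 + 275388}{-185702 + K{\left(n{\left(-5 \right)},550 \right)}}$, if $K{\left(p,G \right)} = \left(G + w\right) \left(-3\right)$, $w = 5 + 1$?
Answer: $- \frac{256151}{187370} \approx -1.3671$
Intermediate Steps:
$w = 6$
$K{\left(p,G \right)} = -18 - 3 G$ ($K{\left(p,G \right)} = \left(G + 6\right) \left(-3\right) = \left(6 + G\right) \left(-3\right) = -18 - 3 G$)
$\frac{-19237 + 275388}{-185702 + K{\left(n{\left(-5 \right)},550 \right)}} = \frac{-19237 + 275388}{-185702 - 1668} = \frac{256151}{-185702 - 1668} = \frac{256151}{-187370} = 256151 \left(- \frac{1}{187370}\right) = - \frac{256151}{187370}$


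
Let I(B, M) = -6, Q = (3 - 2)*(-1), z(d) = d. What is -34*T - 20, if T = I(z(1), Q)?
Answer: 184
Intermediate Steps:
Q = -1 (Q = 1*(-1) = -1)
T = -6
-34*T - 20 = -34*(-6) - 20 = 204 - 20 = 184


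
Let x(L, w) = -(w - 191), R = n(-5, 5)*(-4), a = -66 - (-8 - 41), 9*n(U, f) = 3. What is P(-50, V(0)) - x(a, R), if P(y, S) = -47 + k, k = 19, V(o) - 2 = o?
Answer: -661/3 ≈ -220.33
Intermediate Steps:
n(U, f) = 1/3 (n(U, f) = (1/9)*3 = 1/3)
V(o) = 2 + o
a = -17 (a = -66 - 1*(-49) = -66 + 49 = -17)
R = -4/3 (R = (1/3)*(-4) = -4/3 ≈ -1.3333)
x(L, w) = 191 - w (x(L, w) = -(-191 + w) = 191 - w)
P(y, S) = -28 (P(y, S) = -47 + 19 = -28)
P(-50, V(0)) - x(a, R) = -28 - (191 - 1*(-4/3)) = -28 - (191 + 4/3) = -28 - 1*577/3 = -28 - 577/3 = -661/3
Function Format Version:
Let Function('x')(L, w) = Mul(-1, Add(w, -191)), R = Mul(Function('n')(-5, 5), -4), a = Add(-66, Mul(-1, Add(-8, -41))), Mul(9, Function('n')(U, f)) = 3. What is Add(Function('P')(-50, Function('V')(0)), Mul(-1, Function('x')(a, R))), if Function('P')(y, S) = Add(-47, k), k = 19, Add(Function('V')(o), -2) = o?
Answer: Rational(-661, 3) ≈ -220.33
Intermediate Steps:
Function('n')(U, f) = Rational(1, 3) (Function('n')(U, f) = Mul(Rational(1, 9), 3) = Rational(1, 3))
Function('V')(o) = Add(2, o)
a = -17 (a = Add(-66, Mul(-1, -49)) = Add(-66, 49) = -17)
R = Rational(-4, 3) (R = Mul(Rational(1, 3), -4) = Rational(-4, 3) ≈ -1.3333)
Function('x')(L, w) = Add(191, Mul(-1, w)) (Function('x')(L, w) = Mul(-1, Add(-191, w)) = Add(191, Mul(-1, w)))
Function('P')(y, S) = -28 (Function('P')(y, S) = Add(-47, 19) = -28)
Add(Function('P')(-50, Function('V')(0)), Mul(-1, Function('x')(a, R))) = Add(-28, Mul(-1, Add(191, Mul(-1, Rational(-4, 3))))) = Add(-28, Mul(-1, Add(191, Rational(4, 3)))) = Add(-28, Mul(-1, Rational(577, 3))) = Add(-28, Rational(-577, 3)) = Rational(-661, 3)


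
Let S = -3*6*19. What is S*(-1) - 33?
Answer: 309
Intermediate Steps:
S = -342 (S = -18*19 = -342)
S*(-1) - 33 = -342*(-1) - 33 = 342 - 33 = 309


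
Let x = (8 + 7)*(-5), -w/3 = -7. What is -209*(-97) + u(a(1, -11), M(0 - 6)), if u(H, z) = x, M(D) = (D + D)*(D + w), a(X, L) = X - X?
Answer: 20198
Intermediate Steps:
a(X, L) = 0
w = 21 (w = -3*(-7) = 21)
M(D) = 2*D*(21 + D) (M(D) = (D + D)*(D + 21) = (2*D)*(21 + D) = 2*D*(21 + D))
x = -75 (x = 15*(-5) = -75)
u(H, z) = -75
-209*(-97) + u(a(1, -11), M(0 - 6)) = -209*(-97) - 75 = 20273 - 75 = 20198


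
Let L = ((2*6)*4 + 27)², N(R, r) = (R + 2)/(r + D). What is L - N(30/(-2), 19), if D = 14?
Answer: 185638/33 ≈ 5625.4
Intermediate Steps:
N(R, r) = (2 + R)/(14 + r) (N(R, r) = (R + 2)/(r + 14) = (2 + R)/(14 + r))
L = 5625 (L = (12*4 + 27)² = (48 + 27)² = 75² = 5625)
L - N(30/(-2), 19) = 5625 - (2 + 30/(-2))/(14 + 19) = 5625 - (2 + 30*(-½))/33 = 5625 - (2 - 15)/33 = 5625 - (-13)/33 = 5625 - 1*(-13/33) = 5625 + 13/33 = 185638/33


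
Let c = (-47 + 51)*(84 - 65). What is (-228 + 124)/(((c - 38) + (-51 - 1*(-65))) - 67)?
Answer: 104/15 ≈ 6.9333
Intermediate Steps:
c = 76 (c = 4*19 = 76)
(-228 + 124)/(((c - 38) + (-51 - 1*(-65))) - 67) = (-228 + 124)/(((76 - 38) + (-51 - 1*(-65))) - 67) = -104/((38 + (-51 + 65)) - 67) = -104/((38 + 14) - 67) = -104/(52 - 67) = -104/(-15) = -104*(-1/15) = 104/15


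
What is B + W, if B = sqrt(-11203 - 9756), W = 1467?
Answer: 1467 + I*sqrt(20959) ≈ 1467.0 + 144.77*I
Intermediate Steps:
B = I*sqrt(20959) (B = sqrt(-20959) = I*sqrt(20959) ≈ 144.77*I)
B + W = I*sqrt(20959) + 1467 = 1467 + I*sqrt(20959)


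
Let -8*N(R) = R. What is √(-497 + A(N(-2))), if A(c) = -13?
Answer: I*√510 ≈ 22.583*I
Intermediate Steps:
N(R) = -R/8
√(-497 + A(N(-2))) = √(-497 - 13) = √(-510) = I*√510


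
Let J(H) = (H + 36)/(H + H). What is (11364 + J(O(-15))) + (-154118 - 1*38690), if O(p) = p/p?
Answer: -362851/2 ≈ -1.8143e+5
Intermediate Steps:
O(p) = 1
J(H) = (36 + H)/(2*H) (J(H) = (36 + H)/((2*H)) = (36 + H)*(1/(2*H)) = (36 + H)/(2*H))
(11364 + J(O(-15))) + (-154118 - 1*38690) = (11364 + (1/2)*(36 + 1)/1) + (-154118 - 1*38690) = (11364 + (1/2)*1*37) + (-154118 - 38690) = (11364 + 37/2) - 192808 = 22765/2 - 192808 = -362851/2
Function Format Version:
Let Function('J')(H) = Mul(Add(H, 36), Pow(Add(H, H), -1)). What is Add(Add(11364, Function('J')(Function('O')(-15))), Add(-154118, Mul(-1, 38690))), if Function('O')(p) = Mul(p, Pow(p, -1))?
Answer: Rational(-362851, 2) ≈ -1.8143e+5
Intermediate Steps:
Function('O')(p) = 1
Function('J')(H) = Mul(Rational(1, 2), Pow(H, -1), Add(36, H)) (Function('J')(H) = Mul(Add(36, H), Pow(Mul(2, H), -1)) = Mul(Add(36, H), Mul(Rational(1, 2), Pow(H, -1))) = Mul(Rational(1, 2), Pow(H, -1), Add(36, H)))
Add(Add(11364, Function('J')(Function('O')(-15))), Add(-154118, Mul(-1, 38690))) = Add(Add(11364, Mul(Rational(1, 2), Pow(1, -1), Add(36, 1))), Add(-154118, Mul(-1, 38690))) = Add(Add(11364, Mul(Rational(1, 2), 1, 37)), Add(-154118, -38690)) = Add(Add(11364, Rational(37, 2)), -192808) = Add(Rational(22765, 2), -192808) = Rational(-362851, 2)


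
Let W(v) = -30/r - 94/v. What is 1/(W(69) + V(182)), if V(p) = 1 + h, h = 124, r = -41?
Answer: 2829/351841 ≈ 0.0080406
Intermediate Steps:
W(v) = 30/41 - 94/v (W(v) = -30/(-41) - 94/v = -30*(-1/41) - 94/v = 30/41 - 94/v)
V(p) = 125 (V(p) = 1 + 124 = 125)
1/(W(69) + V(182)) = 1/((30/41 - 94/69) + 125) = 1/(-1784/2829 + 125) = 1/(351841/2829) = 2829/351841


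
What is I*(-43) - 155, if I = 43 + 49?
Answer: -4111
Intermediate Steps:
I = 92
I*(-43) - 155 = 92*(-43) - 155 = -3956 - 155 = -4111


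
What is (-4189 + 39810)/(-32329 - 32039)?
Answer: -35621/64368 ≈ -0.55340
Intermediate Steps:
(-4189 + 39810)/(-32329 - 32039) = 35621/(-64368) = 35621*(-1/64368) = -35621/64368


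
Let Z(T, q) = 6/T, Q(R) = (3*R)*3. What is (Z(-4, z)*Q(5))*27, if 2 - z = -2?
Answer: -3645/2 ≈ -1822.5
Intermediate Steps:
z = 4 (z = 2 - 1*(-2) = 2 + 2 = 4)
Q(R) = 9*R
(Z(-4, z)*Q(5))*27 = ((6/(-4))*(9*5))*27 = ((6*(-¼))*45)*27 = -3/2*45*27 = -135/2*27 = -3645/2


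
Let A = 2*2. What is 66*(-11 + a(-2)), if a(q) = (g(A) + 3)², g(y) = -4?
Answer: -660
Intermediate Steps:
A = 4
a(q) = 1 (a(q) = (-4 + 3)² = (-1)² = 1)
66*(-11 + a(-2)) = 66*(-11 + 1) = 66*(-10) = -660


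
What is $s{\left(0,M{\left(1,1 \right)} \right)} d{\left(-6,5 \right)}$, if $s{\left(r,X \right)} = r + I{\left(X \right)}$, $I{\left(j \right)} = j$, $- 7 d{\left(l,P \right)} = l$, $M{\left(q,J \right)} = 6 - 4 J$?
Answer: $\frac{12}{7} \approx 1.7143$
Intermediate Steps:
$d{\left(l,P \right)} = - \frac{l}{7}$
$s{\left(r,X \right)} = X + r$ ($s{\left(r,X \right)} = r + X = X + r$)
$s{\left(0,M{\left(1,1 \right)} \right)} d{\left(-6,5 \right)} = \left(\left(6 - 4\right) + 0\right) \left(\left(- \frac{1}{7}\right) \left(-6\right)\right) = \left(\left(6 - 4\right) + 0\right) \frac{6}{7} = \left(2 + 0\right) \frac{6}{7} = 2 \cdot \frac{6}{7} = \frac{12}{7}$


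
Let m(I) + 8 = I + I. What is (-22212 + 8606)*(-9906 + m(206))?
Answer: 129284212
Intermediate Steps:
m(I) = -8 + 2*I (m(I) = -8 + (I + I) = -8 + 2*I)
(-22212 + 8606)*(-9906 + m(206)) = (-22212 + 8606)*(-9906 + (-8 + 2*206)) = -13606*(-9906 + (-8 + 412)) = -13606*(-9906 + 404) = -13606*(-9502) = 129284212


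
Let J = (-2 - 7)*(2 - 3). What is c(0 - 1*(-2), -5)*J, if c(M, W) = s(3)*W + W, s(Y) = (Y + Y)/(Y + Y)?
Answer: -90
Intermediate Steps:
s(Y) = 1 (s(Y) = (2*Y)/((2*Y)) = (2*Y)*(1/(2*Y)) = 1)
J = 9 (J = -9*(-1) = 9)
c(M, W) = 2*W (c(M, W) = 1*W + W = W + W = 2*W)
c(0 - 1*(-2), -5)*J = (2*(-5))*9 = -10*9 = -90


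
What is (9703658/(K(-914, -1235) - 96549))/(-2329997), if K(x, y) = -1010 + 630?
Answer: 9703658/225844279213 ≈ 4.2966e-5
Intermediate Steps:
K(x, y) = -380
(9703658/(K(-914, -1235) - 96549))/(-2329997) = (9703658/(-380 - 96549))/(-2329997) = (9703658/(-96929))*(-1/2329997) = (9703658*(-1/96929))*(-1/2329997) = -9703658/96929*(-1/2329997) = 9703658/225844279213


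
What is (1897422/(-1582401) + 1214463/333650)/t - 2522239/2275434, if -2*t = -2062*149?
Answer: -17047134075099108086009/15379266003314587937325 ≈ -1.1084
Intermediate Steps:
t = 153619 (t = -(-1031)*149 = -1/2*(-307238) = 153619)
(1897422/(-1582401) + 1214463/333650)/t - 2522239/2275434 = (1897422/(-1582401) + 1214463/333650)/153619 - 2522239/2275434 = (1897422*(-1/1582401) + 1214463*(1/333650))*(1/153619) - 2522239*1/2275434 = (-632474/527467 + 1214463/333650)*(1/153619) - 2522239/2275434 = (429564205121/175989364550)*(1/153619) - 2522239/2275434 = 429564205121/27035310192806450 - 2522239/2275434 = -17047134075099108086009/15379266003314587937325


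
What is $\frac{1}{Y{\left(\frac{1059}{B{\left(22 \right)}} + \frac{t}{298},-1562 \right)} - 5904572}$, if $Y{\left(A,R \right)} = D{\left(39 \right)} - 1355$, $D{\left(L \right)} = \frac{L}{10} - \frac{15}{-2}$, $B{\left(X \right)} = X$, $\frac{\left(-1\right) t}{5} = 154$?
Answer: $- \frac{5}{29529578} \approx -1.6932 \cdot 10^{-7}$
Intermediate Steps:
$t = -770$ ($t = \left(-5\right) 154 = -770$)
$D{\left(L \right)} = \frac{15}{2} + \frac{L}{10}$ ($D{\left(L \right)} = L \frac{1}{10} - - \frac{15}{2} = \frac{L}{10} + \frac{15}{2} = \frac{15}{2} + \frac{L}{10}$)
$Y{\left(A,R \right)} = - \frac{6718}{5}$ ($Y{\left(A,R \right)} = \left(\frac{15}{2} + \frac{1}{10} \cdot 39\right) - 1355 = \left(\frac{15}{2} + \frac{39}{10}\right) - 1355 = \frac{57}{5} - 1355 = - \frac{6718}{5}$)
$\frac{1}{Y{\left(\frac{1059}{B{\left(22 \right)}} + \frac{t}{298},-1562 \right)} - 5904572} = \frac{1}{- \frac{6718}{5} - 5904572} = \frac{1}{- \frac{29529578}{5}} = - \frac{5}{29529578}$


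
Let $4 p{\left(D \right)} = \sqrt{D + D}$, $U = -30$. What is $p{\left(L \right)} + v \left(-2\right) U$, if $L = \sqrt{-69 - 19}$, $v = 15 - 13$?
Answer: $120 + \frac{\sqrt[4]{22} \sqrt{i}}{2} \approx 120.77 + 0.7657 i$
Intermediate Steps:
$v = 2$ ($v = 15 - 13 = 2$)
$L = 2 i \sqrt{22}$ ($L = \sqrt{-88} = 2 i \sqrt{22} \approx 9.3808 i$)
$p{\left(D \right)} = \frac{\sqrt{2} \sqrt{D}}{4}$ ($p{\left(D \right)} = \frac{\sqrt{D + D}}{4} = \frac{\sqrt{2 D}}{4} = \frac{\sqrt{2} \sqrt{D}}{4}$)
$p{\left(L \right)} + v \left(-2\right) U = \frac{\sqrt{2} \sqrt{2 i \sqrt{22}}}{4} + 2 \left(-2\right) \left(-30\right) = \frac{\sqrt{2} \cdot 2^{\frac{3}{4}} \sqrt[4]{11} \sqrt{i}}{4} - -120 = \frac{\sqrt[4]{22} \sqrt{i}}{2} + 120 = 120 + \frac{\sqrt[4]{22} \sqrt{i}}{2}$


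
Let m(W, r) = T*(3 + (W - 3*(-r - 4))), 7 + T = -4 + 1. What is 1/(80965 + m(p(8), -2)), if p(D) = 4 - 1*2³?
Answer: 1/80915 ≈ 1.2359e-5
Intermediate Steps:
p(D) = -4 (p(D) = 4 - 1*8 = 4 - 8 = -4)
T = -10 (T = -7 + (-4 + 1) = -7 - 3 = -10)
m(W, r) = -150 - 30*r - 10*W (m(W, r) = -10*(3 + (W - 3*(-r - 4))) = -10*(3 + (W - 3*(-4 - r))) = -10*(3 + (W + (12 + 3*r))) = -10*(3 + (12 + W + 3*r)) = -10*(15 + W + 3*r) = -150 - 30*r - 10*W)
1/(80965 + m(p(8), -2)) = 1/(80965 + (-150 - 30*(-2) - 10*(-4))) = 1/(80965 + (-150 + 60 + 40)) = 1/(80965 - 50) = 1/80915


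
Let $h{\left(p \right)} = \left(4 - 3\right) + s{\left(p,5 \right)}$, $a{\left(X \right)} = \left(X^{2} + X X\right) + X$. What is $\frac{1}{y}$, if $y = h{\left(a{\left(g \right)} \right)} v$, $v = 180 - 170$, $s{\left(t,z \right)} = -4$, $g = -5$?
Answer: $- \frac{1}{30} \approx -0.033333$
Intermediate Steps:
$v = 10$ ($v = 180 - 170 = 10$)
$a{\left(X \right)} = X + 2 X^{2}$ ($a{\left(X \right)} = \left(X^{2} + X^{2}\right) + X = 2 X^{2} + X = X + 2 X^{2}$)
$h{\left(p \right)} = -3$ ($h{\left(p \right)} = \left(4 - 3\right) - 4 = 1 - 4 = -3$)
$y = -30$ ($y = \left(-3\right) 10 = -30$)
$\frac{1}{y} = \frac{1}{-30} = - \frac{1}{30}$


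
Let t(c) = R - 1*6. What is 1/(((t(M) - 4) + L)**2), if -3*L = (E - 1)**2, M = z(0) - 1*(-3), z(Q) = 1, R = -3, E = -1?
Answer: 9/1849 ≈ 0.0048675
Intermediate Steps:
M = 4 (M = 1 - 1*(-3) = 1 + 3 = 4)
L = -4/3 (L = -(-1 - 1)**2/3 = -1/3*(-2)**2 = -1/3*4 = -4/3 ≈ -1.3333)
t(c) = -9 (t(c) = -3 - 1*6 = -3 - 6 = -9)
1/(((t(M) - 4) + L)**2) = 1/(((-9 - 4) - 4/3)**2) = 1/((-13 - 4/3)**2) = 1/((-43/3)**2) = 1/(1849/9) = 9/1849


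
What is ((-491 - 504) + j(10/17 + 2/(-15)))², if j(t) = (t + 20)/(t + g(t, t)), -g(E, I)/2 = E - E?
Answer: 759057601/841 ≈ 9.0257e+5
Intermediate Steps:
g(E, I) = 0 (g(E, I) = -2*(E - E) = -2*0 = 0)
j(t) = (20 + t)/t (j(t) = (t + 20)/(t + 0) = (20 + t)/t)
((-491 - 504) + j(10/17 + 2/(-15)))² = ((-491 - 504) + (20 + (10/17 + 2/(-15)))/(10/17 + 2/(-15)))² = (-995 + (20 + (10*(1/17) + 2*(-1/15)))/(10*(1/17) + 2*(-1/15)))² = (-995 + (20 + (10/17 - 2/15))/(10/17 - 2/15))² = (-995 + (20 + 116/255)/(116/255))² = (-995 + (255/116)*(5216/255))² = (-995 + 1304/29)² = (-27551/29)² = 759057601/841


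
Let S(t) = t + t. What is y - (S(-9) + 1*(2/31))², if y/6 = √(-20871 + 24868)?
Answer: -309136/961 + 6*√3997 ≈ 57.649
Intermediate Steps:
S(t) = 2*t
y = 6*√3997 (y = 6*√(-20871 + 24868) = 6*√3997 ≈ 379.33)
y - (S(-9) + 1*(2/31))² = 6*√3997 - (2*(-9) + 1*(2/31))² = 6*√3997 - (-18 + 1*(2*(1/31)))² = 6*√3997 - (-18 + 1*(2/31))² = 6*√3997 - (-18 + 2/31)² = 6*√3997 - (-556/31)² = 6*√3997 - 1*309136/961 = 6*√3997 - 309136/961 = -309136/961 + 6*√3997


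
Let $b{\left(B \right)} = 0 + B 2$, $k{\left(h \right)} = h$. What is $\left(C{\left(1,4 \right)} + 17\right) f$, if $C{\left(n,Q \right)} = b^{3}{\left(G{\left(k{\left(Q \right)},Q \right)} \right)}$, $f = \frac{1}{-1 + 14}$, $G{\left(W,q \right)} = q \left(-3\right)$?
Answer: $- \frac{13807}{13} \approx -1062.1$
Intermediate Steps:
$G{\left(W,q \right)} = - 3 q$
$b{\left(B \right)} = 2 B$ ($b{\left(B \right)} = 0 + 2 B = 2 B$)
$f = \frac{1}{13} \approx 0.076923$
$C{\left(n,Q \right)} = - 216 Q^{3}$ ($C{\left(n,Q \right)} = \left(2 \left(- 3 Q\right)\right)^{3} = \left(- 6 Q\right)^{3} = - 216 Q^{3}$)
$\left(C{\left(1,4 \right)} + 17\right) f = \left(- 216 \cdot 4^{3} + 17\right) \frac{1}{13} = \left(\left(-216\right) 64 + 17\right) \frac{1}{13} = \left(-13824 + 17\right) \frac{1}{13} = \left(-13807\right) \frac{1}{13} = - \frac{13807}{13}$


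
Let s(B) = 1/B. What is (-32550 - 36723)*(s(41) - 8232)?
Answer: 23380399503/41 ≈ 5.7025e+8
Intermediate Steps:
(-32550 - 36723)*(s(41) - 8232) = (-32550 - 36723)*(1/41 - 8232) = -69273*(1/41 - 8232) = -69273*(-337511/41) = 23380399503/41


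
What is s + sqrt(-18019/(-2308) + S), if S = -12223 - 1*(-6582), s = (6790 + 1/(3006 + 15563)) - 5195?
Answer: 29617556/18569 + 3*I*sqrt(833534777)/1154 ≈ 1595.0 + 75.055*I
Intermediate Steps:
s = 29617556/18569 (s = (6790 + 1/18569) - 5195 = 126083511/18569 - 5195 = 29617556/18569 ≈ 1595.0)
S = -5641 (S = -12223 + 6582 = -5641)
s + sqrt(-18019/(-2308) + S) = 29617556/18569 + sqrt(-18019/(-2308) - 5641) = 29617556/18569 + sqrt(-18019*(-1/2308) - 5641) = 29617556/18569 + sqrt(18019/2308 - 5641) = 29617556/18569 + sqrt(-13001409/2308) = 29617556/18569 + 3*I*sqrt(833534777)/1154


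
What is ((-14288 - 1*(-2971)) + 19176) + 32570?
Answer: 40429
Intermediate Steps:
((-14288 - 1*(-2971)) + 19176) + 32570 = ((-14288 + 2971) + 19176) + 32570 = (-11317 + 19176) + 32570 = 7859 + 32570 = 40429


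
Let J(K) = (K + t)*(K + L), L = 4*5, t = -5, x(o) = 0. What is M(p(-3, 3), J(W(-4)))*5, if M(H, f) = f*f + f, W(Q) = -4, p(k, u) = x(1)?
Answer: 102960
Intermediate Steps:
L = 20
p(k, u) = 0
J(K) = (-5 + K)*(20 + K) (J(K) = (K - 5)*(K + 20) = (-5 + K)*(20 + K))
M(H, f) = f + f**2 (M(H, f) = f**2 + f = f + f**2)
M(p(-3, 3), J(W(-4)))*5 = ((-100 + (-4)**2 + 15*(-4))*(1 + (-100 + (-4)**2 + 15*(-4))))*5 = ((-100 + 16 - 60)*(1 + (-100 + 16 - 60)))*5 = -144*(1 - 144)*5 = -144*(-143)*5 = 20592*5 = 102960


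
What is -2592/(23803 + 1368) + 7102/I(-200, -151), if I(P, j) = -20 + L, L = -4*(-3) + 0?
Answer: -89392589/100684 ≈ -887.85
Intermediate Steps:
L = 12 (L = 12 + 0 = 12)
I(P, j) = -8 (I(P, j) = -20 + 12 = -8)
-2592/(23803 + 1368) + 7102/I(-200, -151) = -2592/(23803 + 1368) + 7102/(-8) = -2592/25171 + 7102*(-⅛) = -2592*1/25171 - 3551/4 = -2592/25171 - 3551/4 = -89392589/100684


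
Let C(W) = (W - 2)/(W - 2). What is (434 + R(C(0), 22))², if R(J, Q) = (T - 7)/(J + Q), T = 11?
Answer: 99720196/529 ≈ 1.8851e+5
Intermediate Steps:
C(W) = 1 (C(W) = (-2 + W)/(-2 + W) = 1)
R(J, Q) = 4/(J + Q) (R(J, Q) = (11 - 7)/(J + Q) = 4/(J + Q))
(434 + R(C(0), 22))² = (434 + 4/(1 + 22))² = (434 + 4/23)² = (9986/23)² = 99720196/529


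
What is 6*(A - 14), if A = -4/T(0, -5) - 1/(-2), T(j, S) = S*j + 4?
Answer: -87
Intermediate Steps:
T(j, S) = 4 + S*j
A = -1/2 (A = -4/(4 - 5*0) - 1/(-2) = -4/(4 + 0) - 1*(-1/2) = -4/4 + 1/2 = -4*1/4 + 1/2 = -1 + 1/2 = -1/2 ≈ -0.50000)
6*(A - 14) = 6*(-1/2 - 14) = 6*(-29/2) = -87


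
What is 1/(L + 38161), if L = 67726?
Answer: 1/105887 ≈ 9.4440e-6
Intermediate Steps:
1/(L + 38161) = 1/(67726 + 38161) = 1/105887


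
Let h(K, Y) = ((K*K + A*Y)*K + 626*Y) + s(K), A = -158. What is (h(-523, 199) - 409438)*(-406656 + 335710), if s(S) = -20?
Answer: 9002790930210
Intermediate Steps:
h(K, Y) = -20 + 626*Y + K*(K**2 - 158*Y) (h(K, Y) = ((K*K - 158*Y)*K + 626*Y) - 20 = ((K**2 - 158*Y)*K + 626*Y) - 20 = (K*(K**2 - 158*Y) + 626*Y) - 20 = (626*Y + K*(K**2 - 158*Y)) - 20 = -20 + 626*Y + K*(K**2 - 158*Y))
(h(-523, 199) - 409438)*(-406656 + 335710) = ((-20 + (-523)**3 + 626*199 - 158*(-523)*199) - 409438)*(-406656 + 335710) = ((-20 - 143055667 + 124574 + 16444166) - 409438)*(-70946) = (-126486947 - 409438)*(-70946) = -126896385*(-70946) = 9002790930210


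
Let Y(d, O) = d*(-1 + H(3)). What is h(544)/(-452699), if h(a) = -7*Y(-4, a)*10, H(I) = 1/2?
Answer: 140/452699 ≈ 0.00030926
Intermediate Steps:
H(I) = 1/2
Y(d, O) = -d/2 (Y(d, O) = d*(-1 + 1/2) = d*(-1/2) = -d/2)
h(a) = -140 (h(a) = -(-7)*(-4)/2*10 = -7*2*10 = -14*10 = -140)
h(544)/(-452699) = -140/(-452699) = -140*(-1/452699) = 140/452699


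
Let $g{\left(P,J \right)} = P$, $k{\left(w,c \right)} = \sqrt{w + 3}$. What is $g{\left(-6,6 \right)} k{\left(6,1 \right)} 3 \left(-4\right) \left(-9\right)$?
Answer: $-1944$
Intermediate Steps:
$k{\left(w,c \right)} = \sqrt{3 + w}$
$g{\left(-6,6 \right)} k{\left(6,1 \right)} 3 \left(-4\right) \left(-9\right) = - 6 \sqrt{3 + 6} \cdot 3 \left(-4\right) \left(-9\right) = - 6 \sqrt{9} \cdot 3 \left(-4\right) \left(-9\right) = - 6 \cdot 3 \cdot 3 \left(-4\right) \left(-9\right) = - 6 \cdot 9 \left(-4\right) \left(-9\right) = \left(-6\right) \left(-36\right) \left(-9\right) = 216 \left(-9\right) = -1944$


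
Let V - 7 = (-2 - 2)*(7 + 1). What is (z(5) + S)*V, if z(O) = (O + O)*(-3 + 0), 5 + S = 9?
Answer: 650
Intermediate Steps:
S = 4 (S = -5 + 9 = 4)
V = -25 (V = 7 + (-2 - 2)*(7 + 1) = 7 - 4*8 = 7 - 32 = -25)
z(O) = -6*O (z(O) = (2*O)*(-3) = -6*O)
(z(5) + S)*V = (-6*5 + 4)*(-25) = (-30 + 4)*(-25) = -26*(-25) = 650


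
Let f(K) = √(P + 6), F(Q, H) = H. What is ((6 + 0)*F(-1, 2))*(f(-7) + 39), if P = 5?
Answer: 468 + 12*√11 ≈ 507.80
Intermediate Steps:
f(K) = √11 (f(K) = √(5 + 6) = √11)
((6 + 0)*F(-1, 2))*(f(-7) + 39) = ((6 + 0)*2)*(√11 + 39) = (6*2)*(39 + √11) = 12*(39 + √11) = 468 + 12*√11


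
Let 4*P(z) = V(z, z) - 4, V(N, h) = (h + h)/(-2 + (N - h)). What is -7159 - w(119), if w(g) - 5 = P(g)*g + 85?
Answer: -14359/4 ≈ -3589.8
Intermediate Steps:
V(N, h) = 2*h/(-2 + N - h) (V(N, h) = (2*h)/(-2 + N - h) = 2*h/(-2 + N - h))
P(z) = -1 - z/4 (P(z) = (-2*z/(2 + z - z) - 4)/4 = (-2*z/2 - 4)/4 = (-2*z*1/2 - 4)/4 = (-z - 4)/4 = (-4 - z)/4 = -1 - z/4)
w(g) = 90 + g*(-1 - g/4) (w(g) = 5 + ((-1 - g/4)*g + 85) = 5 + (g*(-1 - g/4) + 85) = 5 + (85 + g*(-1 - g/4)) = 90 + g*(-1 - g/4))
-7159 - w(119) = -7159 - (90 - 1*119 - 1/4*119**2) = -7159 - (90 - 119 - 1/4*14161) = -7159 - (90 - 119 - 14161/4) = -7159 - 1*(-14277/4) = -7159 + 14277/4 = -14359/4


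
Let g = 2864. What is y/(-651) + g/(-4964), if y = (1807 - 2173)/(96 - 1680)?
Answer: -123130325/213283224 ≈ -0.57731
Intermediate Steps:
y = 61/264 (y = -366/(-1584) = -366*(-1/1584) = 61/264 ≈ 0.23106)
y/(-651) + g/(-4964) = (61/264)/(-651) + 2864/(-4964) = (61/264)*(-1/651) + 2864*(-1/4964) = -61/171864 - 716/1241 = -123130325/213283224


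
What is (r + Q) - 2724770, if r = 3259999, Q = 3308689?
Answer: 3843918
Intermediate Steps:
(r + Q) - 2724770 = (3259999 + 3308689) - 2724770 = 6568688 - 2724770 = 3843918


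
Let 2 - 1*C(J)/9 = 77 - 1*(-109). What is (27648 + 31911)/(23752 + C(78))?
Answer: 59559/22096 ≈ 2.6955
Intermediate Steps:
C(J) = -1656 (C(J) = 18 - 9*(77 - 1*(-109)) = 18 - 9*(77 + 109) = 18 - 9*186 = 18 - 1674 = -1656)
(27648 + 31911)/(23752 + C(78)) = (27648 + 31911)/(23752 - 1656) = 59559/22096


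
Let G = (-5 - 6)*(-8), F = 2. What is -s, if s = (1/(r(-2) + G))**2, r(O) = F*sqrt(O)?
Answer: I/(8*(-967*I + 44*sqrt(2))) ≈ -0.00012873 + 8.2838e-6*I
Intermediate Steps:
G = 88 (G = -11*(-8) = 88)
r(O) = 2*sqrt(O)
s = (88 + 2*I*sqrt(2))**(-2) (s = (1/(2*sqrt(-2) + 88))**2 = (1/(2*(I*sqrt(2)) + 88))**2 = (1/(2*I*sqrt(2) + 88))**2 = (1/(88 + 2*I*sqrt(2)))**2 = (88 + 2*I*sqrt(2))**(-2) ≈ 0.00012873 - 8.2838e-6*I)
-s = -1/(4*(44 + I*sqrt(2))**2)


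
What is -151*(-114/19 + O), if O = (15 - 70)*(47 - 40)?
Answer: 59041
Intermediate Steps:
O = -385 (O = -55*7 = -385)
-151*(-114/19 + O) = -151*(-114/19 - 385) = -151*(-114*1/19 - 385) = -151*(-6 - 385) = -151*(-391) = 59041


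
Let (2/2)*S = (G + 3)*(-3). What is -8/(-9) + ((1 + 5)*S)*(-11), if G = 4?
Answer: 12482/9 ≈ 1386.9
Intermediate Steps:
S = -21 (S = (4 + 3)*(-3) = 7*(-3) = -21)
-8/(-9) + ((1 + 5)*S)*(-11) = -8/(-9) + ((1 + 5)*(-21))*(-11) = -8*(-⅑) + (6*(-21))*(-11) = 8/9 - 126*(-11) = 8/9 + 1386 = 12482/9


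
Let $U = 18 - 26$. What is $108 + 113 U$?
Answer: $-796$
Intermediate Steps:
$U = -8$ ($U = 18 - 26 = -8$)
$108 + 113 U = 108 + 113 \left(-8\right) = 108 - 904 = -796$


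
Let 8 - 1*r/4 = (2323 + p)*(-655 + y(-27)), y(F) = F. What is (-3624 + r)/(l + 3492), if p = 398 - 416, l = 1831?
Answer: 6284448/5323 ≈ 1180.6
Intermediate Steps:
p = -18
r = 6288072 (r = 32 - 4*(2323 - 18)*(-655 - 27) = 32 - 9220*(-682) = 32 - 4*(-1572010) = 32 + 6288040 = 6288072)
(-3624 + r)/(l + 3492) = (-3624 + 6288072)/(1831 + 3492) = 6284448/5323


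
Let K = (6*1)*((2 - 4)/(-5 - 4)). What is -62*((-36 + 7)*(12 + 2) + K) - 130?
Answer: 74878/3 ≈ 24959.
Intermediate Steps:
K = 4/3 (K = 6*(-2/(-9)) = 6*(-2*(-⅑)) = 6*(2/9) = 4/3 ≈ 1.3333)
-62*((-36 + 7)*(12 + 2) + K) - 130 = -62*((-36 + 7)*(12 + 2) + 4/3) - 130 = -62*(-29*14 + 4/3) - 130 = -62*(-406 + 4/3) - 130 = -62*(-1214/3) - 130 = 75268/3 - 130 = 74878/3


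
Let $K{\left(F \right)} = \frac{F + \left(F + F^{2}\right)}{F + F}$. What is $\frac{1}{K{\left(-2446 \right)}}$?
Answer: $- \frac{1}{1222} \approx -0.00081833$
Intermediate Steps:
$K{\left(F \right)} = \frac{F^{2} + 2 F}{2 F}$
$\frac{1}{K{\left(-2446 \right)}} = \frac{1}{1 + \frac{1}{2} \left(-2446\right)} = \frac{1}{1 - 1223} = \frac{1}{-1222} = - \frac{1}{1222}$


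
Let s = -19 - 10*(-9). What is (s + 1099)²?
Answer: 1368900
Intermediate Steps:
s = 71 (s = -19 + 90 = 71)
(s + 1099)² = (71 + 1099)² = 1170² = 1368900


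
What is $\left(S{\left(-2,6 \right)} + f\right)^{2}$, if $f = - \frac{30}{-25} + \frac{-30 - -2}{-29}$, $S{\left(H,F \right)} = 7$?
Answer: $\frac{1766241}{21025} \approx 84.007$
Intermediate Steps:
$f = \frac{314}{145}$ ($f = \left(-30\right) \left(- \frac{1}{25}\right) + \left(-30 + 2\right) \left(- \frac{1}{29}\right) = \frac{6}{5} - - \frac{28}{29} = \frac{6}{5} + \frac{28}{29} = \frac{314}{145} \approx 2.1655$)
$\left(S{\left(-2,6 \right)} + f\right)^{2} = \left(7 + \frac{314}{145}\right)^{2} = \left(\frac{1329}{145}\right)^{2} = \frac{1766241}{21025}$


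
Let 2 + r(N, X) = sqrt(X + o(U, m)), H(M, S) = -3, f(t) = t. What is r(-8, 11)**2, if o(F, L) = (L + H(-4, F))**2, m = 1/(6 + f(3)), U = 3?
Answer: (18 - sqrt(1567))**2/81 ≈ 5.7522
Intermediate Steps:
m = 1/9 (m = 1/(6 + 3) = 1/9 ≈ 0.11111)
o(F, L) = (-3 + L)**2 (o(F, L) = (L - 3)**2 = (-3 + L)**2)
r(N, X) = -2 + sqrt(676/81 + X) (r(N, X) = -2 + sqrt(X + (-3 + 1/9)**2) = -2 + sqrt(X + (-26/9)**2) = -2 + sqrt(X + 676/81) = -2 + sqrt(676/81 + X))
r(-8, 11)**2 = (-2 + sqrt(676 + 81*11)/9)**2 = (-2 + sqrt(676 + 891)/9)**2 = (-2 + sqrt(1567)/9)**2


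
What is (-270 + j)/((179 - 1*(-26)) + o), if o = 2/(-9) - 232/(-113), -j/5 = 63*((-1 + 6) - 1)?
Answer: -1556010/210347 ≈ -7.3973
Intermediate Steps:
j = -1260 (j = -315*((-1 + 6) - 1) = -315*(5 - 1) = -315*4 = -5*252 = -1260)
o = 1862/1017 (o = 2*(-1/9) - 232*(-1/113) = -2/9 + 232/113 = 1862/1017 ≈ 1.8309)
(-270 + j)/((179 - 1*(-26)) + o) = (-270 - 1260)/((179 - 1*(-26)) + 1862/1017) = -1530/((179 + 26) + 1862/1017) = -1530/(205 + 1862/1017) = -1530/210347/1017 = -1530*1017/210347 = -1556010/210347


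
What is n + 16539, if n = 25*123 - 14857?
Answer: 4757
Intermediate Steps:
n = -11782 (n = 3075 - 14857 = -11782)
n + 16539 = -11782 + 16539 = 4757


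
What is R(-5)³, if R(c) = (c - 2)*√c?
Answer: 1715*I*√5 ≈ 3834.9*I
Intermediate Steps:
R(c) = √c*(-2 + c) (R(c) = (-2 + c)*√c = √c*(-2 + c))
R(-5)³ = (√(-5)*(-2 - 5))³ = ((I*√5)*(-7))³ = (-7*I*√5)³ = 1715*I*√5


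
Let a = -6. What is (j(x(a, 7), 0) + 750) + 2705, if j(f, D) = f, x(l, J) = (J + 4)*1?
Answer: 3466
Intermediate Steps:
x(l, J) = 4 + J (x(l, J) = (4 + J)*1 = 4 + J)
(j(x(a, 7), 0) + 750) + 2705 = ((4 + 7) + 750) + 2705 = (11 + 750) + 2705 = 761 + 2705 = 3466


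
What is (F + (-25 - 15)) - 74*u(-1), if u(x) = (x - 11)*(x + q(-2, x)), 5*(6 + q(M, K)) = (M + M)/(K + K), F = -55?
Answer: -29779/5 ≈ -5955.8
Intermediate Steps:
q(M, K) = -6 + M/(5*K) (q(M, K) = -6 + ((M + M)/(K + K))/5 = -6 + ((2*M)/((2*K)))/5 = -6 + ((2*M)*(1/(2*K)))/5 = -6 + (M/K)/5 = -6 + M/(5*K))
u(x) = (-11 + x)*(-6 + x - 2/(5*x)) (u(x) = (x - 11)*(x + (-6 + (⅕)*(-2)/x)) = (-11 + x)*(x + (-6 - 2/(5*x))) = (-11 + x)*(-6 + x - 2/(5*x)))
(F + (-25 - 15)) - 74*u(-1) = (-55 + (-25 - 15)) - 74*(328/5 + (-1)² - 17*(-1) + (22/5)/(-1)) = (-55 - 40) - 74*(328/5 + 1 + 17 + (22/5)*(-1)) = -95 - 74*(328/5 + 1 + 17 - 22/5) = -95 - 74*396/5 = -95 - 29304/5 = -29779/5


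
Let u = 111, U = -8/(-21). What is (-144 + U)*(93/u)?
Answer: -93496/777 ≈ -120.33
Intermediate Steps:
U = 8/21 (U = -8*(-1/21) = 8/21 ≈ 0.38095)
(-144 + U)*(93/u) = (-144 + 8/21)*(93/111) = -93496/(7*111) = -3016/21*31/37 = -93496/777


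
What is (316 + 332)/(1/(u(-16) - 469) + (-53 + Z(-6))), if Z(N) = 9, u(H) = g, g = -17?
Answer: -314928/21385 ≈ -14.727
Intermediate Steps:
u(H) = -17
(316 + 332)/(1/(u(-16) - 469) + (-53 + Z(-6))) = (316 + 332)/(1/(-17 - 469) + (-53 + 9)) = 648/(1/(-486) - 44) = 648/(-1/486 - 44) = 648/(-21385/486) = 648*(-486/21385) = -314928/21385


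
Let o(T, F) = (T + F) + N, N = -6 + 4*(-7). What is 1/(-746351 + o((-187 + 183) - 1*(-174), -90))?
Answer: -1/746305 ≈ -1.3399e-6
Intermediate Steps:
N = -34 (N = -6 - 28 = -34)
o(T, F) = -34 + F + T (o(T, F) = (T + F) - 34 = (F + T) - 34 = -34 + F + T)
1/(-746351 + o((-187 + 183) - 1*(-174), -90)) = 1/(-746351 + (-34 - 90 + ((-187 + 183) - 1*(-174)))) = 1/(-746351 + (-34 - 90 + (-4 + 174))) = 1/(-746351 + (-34 - 90 + 170)) = 1/(-746351 + 46) = 1/(-746305) = -1/746305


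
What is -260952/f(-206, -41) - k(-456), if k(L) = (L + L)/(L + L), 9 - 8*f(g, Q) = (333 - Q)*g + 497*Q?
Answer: -1092523/48715 ≈ -22.427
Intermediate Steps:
f(g, Q) = 9/8 - 497*Q/8 - g*(333 - Q)/8 (f(g, Q) = 9/8 - ((333 - Q)*g + 497*Q)/8 = 9/8 - (g*(333 - Q) + 497*Q)/8 = 9/8 - (497*Q + g*(333 - Q))/8 = 9/8 + (-497*Q/8 - g*(333 - Q)/8) = 9/8 - 497*Q/8 - g*(333 - Q)/8)
k(L) = 1 (k(L) = (2*L)/((2*L)) = (2*L)*(1/(2*L)) = 1)
-260952/f(-206, -41) - k(-456) = -260952/(9/8 - 497/8*(-41) - 333/8*(-206) + (1/8)*(-41)*(-206)) - 1*1 = -260952/(9/8 + 20377/8 + 34299/4 + 4223/4) - 1 = -260952/48715/4 - 1 = -260952*4/48715 - 1 = -1043808/48715 - 1 = -1092523/48715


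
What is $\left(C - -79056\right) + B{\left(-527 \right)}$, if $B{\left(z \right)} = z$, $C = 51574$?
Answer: $130103$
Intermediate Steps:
$\left(C - -79056\right) + B{\left(-527 \right)} = \left(51574 - -79056\right) - 527 = \left(51574 + 79056\right) - 527 = 130630 - 527 = 130103$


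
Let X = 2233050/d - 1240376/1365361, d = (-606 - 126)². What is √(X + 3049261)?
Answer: √3045875955802587355889130/999444252 ≈ 1746.2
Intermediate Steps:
d = 535824 (d = (-732)² = 535824)
X = 397382691871/121932198744 (X = 2233050/535824 - 1240376/1365361 = 2233050*(1/535824) - 1240376*1/1365361 = 372175/89304 - 1240376/1365361 = 397382691871/121932198744 ≈ 3.2590)
√(X + 3049261) = √(397382691871/121932198744 + 3049261) = √(371803495657020055/121932198744) = √3045875955802587355889130/999444252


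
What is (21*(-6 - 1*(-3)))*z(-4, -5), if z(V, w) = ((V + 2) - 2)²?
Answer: -1008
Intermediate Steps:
z(V, w) = V² (z(V, w) = ((2 + V) - 2)² = V²)
(21*(-6 - 1*(-3)))*z(-4, -5) = (21*(-6 - 1*(-3)))*(-4)² = (21*(-6 + 3))*16 = (21*(-3))*16 = -63*16 = -1008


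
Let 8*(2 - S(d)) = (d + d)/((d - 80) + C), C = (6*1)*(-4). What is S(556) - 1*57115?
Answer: -25815215/452 ≈ -57113.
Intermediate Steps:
C = -24 (C = 6*(-4) = -24)
S(d) = 2 - d/(4*(-104 + d)) (S(d) = 2 - (d + d)/(8*((d - 80) - 24)) = 2 - 2*d/(8*((-80 + d) - 24)) = 2 - 2*d/(8*(-104 + d)) = 2 - d/(4*(-104 + d)))
S(556) - 1*57115 = (-832 + 7*556)/(4*(-104 + 556)) - 1*57115 = (1/4)*(-832 + 3892)/452 - 57115 = (1/4)*(1/452)*3060 - 57115 = 765/452 - 57115 = -25815215/452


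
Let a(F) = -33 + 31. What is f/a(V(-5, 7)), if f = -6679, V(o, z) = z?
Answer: 6679/2 ≈ 3339.5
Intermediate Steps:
a(F) = -2
f/a(V(-5, 7)) = -6679/(-2) = -6679*(-½) = 6679/2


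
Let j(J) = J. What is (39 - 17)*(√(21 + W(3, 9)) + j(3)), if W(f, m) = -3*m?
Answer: 66 + 22*I*√6 ≈ 66.0 + 53.889*I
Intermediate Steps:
(39 - 17)*(√(21 + W(3, 9)) + j(3)) = (39 - 17)*(√(21 - 3*9) + 3) = 22*(√(21 - 27) + 3) = 22*(√(-6) + 3) = 22*(I*√6 + 3) = 22*(3 + I*√6) = 66 + 22*I*√6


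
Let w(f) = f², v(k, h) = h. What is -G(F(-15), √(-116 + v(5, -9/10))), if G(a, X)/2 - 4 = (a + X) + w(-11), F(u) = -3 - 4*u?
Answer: -364 - I*√11690/5 ≈ -364.0 - 21.624*I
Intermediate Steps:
G(a, X) = 250 + 2*X + 2*a (G(a, X) = 8 + 2*((a + X) + (-11)²) = 8 + 2*((X + a) + 121) = 8 + 2*(121 + X + a) = 8 + (242 + 2*X + 2*a) = 250 + 2*X + 2*a)
-G(F(-15), √(-116 + v(5, -9/10))) = -(250 + 2*√(-116 - 9/10) + 2*(-3 - 4*(-15))) = -(250 + 2*√(-116 - 9*⅒) + 2*(-3 + 60)) = -(250 + 2*√(-116 - 9/10) + 2*57) = -(250 + 2*√(-1169/10) + 114) = -(250 + 2*(I*√11690/10) + 114) = -(250 + I*√11690/5 + 114) = -(364 + I*√11690/5) = -364 - I*√11690/5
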